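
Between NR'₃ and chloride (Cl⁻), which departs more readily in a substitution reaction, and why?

chloride (Cl⁻) is the better leaving group.
pKₐ(HCl) ≈ -7 versus pKₐ(R'₃NH⁺) ≈ 10.7: chloride (Cl⁻) is the much weaker base.
Moderately weak base.

chloride (Cl⁻)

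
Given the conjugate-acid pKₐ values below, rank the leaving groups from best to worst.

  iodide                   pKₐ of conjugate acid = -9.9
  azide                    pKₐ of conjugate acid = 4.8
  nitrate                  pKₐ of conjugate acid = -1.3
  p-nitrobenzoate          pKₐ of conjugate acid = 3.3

Lower conjugate-acid pKₐ ⇒ weaker base ⇒ better leaving group.
Sorting by the given values: iodide (-9.9), nitrate (-1.3), p-nitrobenzoate (3.3), azide (4.8).

iodide > nitrate > p-nitrobenzoate > azide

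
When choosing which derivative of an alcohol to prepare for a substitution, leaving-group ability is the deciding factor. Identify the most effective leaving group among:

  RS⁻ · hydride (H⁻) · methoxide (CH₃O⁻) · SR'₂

SR'₂

The more stable X⁻ (or X) is on its own — i.e. the weaker a base it is — the better a leaving group it makes.
SR'₂: pKₐ(R'₂SH⁺) ≈ -7
RS⁻: pKₐ(RSH (a thiol)) ≈ 10.5
methoxide (CH₃O⁻): pKₐ(CH₃OH) ≈ 15.5
hydride (H⁻): pKₐ(H₂) ≈ 36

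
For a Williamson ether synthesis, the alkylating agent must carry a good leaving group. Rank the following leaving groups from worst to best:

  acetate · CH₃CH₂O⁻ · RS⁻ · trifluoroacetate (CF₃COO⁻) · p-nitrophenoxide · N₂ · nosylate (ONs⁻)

CH₃CH₂O⁻ < RS⁻ < p-nitrophenoxide < acetate < trifluoroacetate (CF₃COO⁻) < nosylate (ONs⁻) < N₂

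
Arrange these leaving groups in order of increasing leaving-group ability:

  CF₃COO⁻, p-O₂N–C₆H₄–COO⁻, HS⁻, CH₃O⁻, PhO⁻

Leaving-group ability tracks the stability of the departed species; conjugate-acid pKₐ is the usual yardstick (lower pKₐ → better LG).
CF₃COO⁻: pKₐ(CF₃COOH) ≈ 0.2 — strongly electron-withdrawing CF₃ stabilises the carboxylate
p-O₂N–C₆H₄–COO⁻: pKₐ(p-nitrobenzoic acid) ≈ 3.4 — electron-withdrawing nitro group stabilises the carboxylate
HS⁻: pKₐ(H₂S) ≈ 7 — larger and more polarisable than the oxygen analogue
PhO⁻: pKₐ(C₆H₅OH (phenol)) ≈ 10 — resonance into the ring helps, but still a poor LG
CH₃O⁻: pKₐ(CH₃OH) ≈ 15.5 — strong base; alkoxides do not leave unassisted
The question asks for worst first, so the sequence is read in increasing leaving-group ability.

CH₃O⁻ < PhO⁻ < HS⁻ < p-O₂N–C₆H₄–COO⁻ < CF₃COO⁻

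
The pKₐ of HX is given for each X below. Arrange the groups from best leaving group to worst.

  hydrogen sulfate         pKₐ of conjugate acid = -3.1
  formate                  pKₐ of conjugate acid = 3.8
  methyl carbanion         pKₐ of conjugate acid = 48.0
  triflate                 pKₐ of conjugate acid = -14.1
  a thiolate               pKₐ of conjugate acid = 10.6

Lower conjugate-acid pKₐ ⇒ weaker base ⇒ better leaving group.
Sorting by the given values: triflate (-14.1), hydrogen sulfate (-3.1), formate (3.8), a thiolate (10.6), methyl carbanion (48.0).

triflate > hydrogen sulfate > formate > a thiolate > methyl carbanion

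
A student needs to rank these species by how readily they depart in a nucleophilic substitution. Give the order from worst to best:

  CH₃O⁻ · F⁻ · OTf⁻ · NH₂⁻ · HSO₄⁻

OTf⁻: pKₐ(CF₃SO₃H (triflic acid)) ≈ -14
HSO₄⁻: pKₐ(H₂SO₄) ≈ -3
F⁻: pKₐ(HF) ≈ 3.2 — small and strongly basic; the poor halide leaving group
CH₃O⁻: pKₐ(CH₃OH) ≈ 15.5 — strong base; alkoxides do not leave unassisted
NH₂⁻: pKₐ(NH₃) ≈ 38 — extremely strong base; never a leaving group
The question asks for worst first, so the sequence is read in increasing leaving-group ability.

NH₂⁻ < CH₃O⁻ < F⁻ < HSO₄⁻ < OTf⁻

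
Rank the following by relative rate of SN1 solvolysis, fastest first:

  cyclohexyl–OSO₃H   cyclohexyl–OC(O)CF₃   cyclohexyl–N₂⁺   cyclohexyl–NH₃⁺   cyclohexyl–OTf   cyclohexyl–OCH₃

cyclohexyl–N₂⁺ > cyclohexyl–OTf > cyclohexyl–OSO₃H > cyclohexyl–OC(O)CF₃ > cyclohexyl–NH₃⁺ > cyclohexyl–OCH₃

Identical carbon frameworks mean the comparison reduces to leaving-group quality.
A good leaving group is a weak base: the lower the pKₐ of its conjugate acid, the more readily it departs.
cyclohexyl–N₂⁺ loses N₂: no meaningful conjugate acid; N₂ departs as an exceptionally stable neutral molecule
cyclohexyl–OTf loses OTf⁻: pKₐ(CF₃SO₃H (triflic acid)) ≈ -14
cyclohexyl–OSO₃H loses HSO₄⁻: pKₐ(H₂SO₄) ≈ -3
cyclohexyl–OC(O)CF₃ loses CF₃COO⁻: pKₐ(CF₃COOH) ≈ 0.2
cyclohexyl–NH₃⁺ loses NH₃: pKₐ(NH₄⁺) ≈ 9.2
cyclohexyl–OCH₃ loses CH₃O⁻: pKₐ(CH₃OH) ≈ 15.5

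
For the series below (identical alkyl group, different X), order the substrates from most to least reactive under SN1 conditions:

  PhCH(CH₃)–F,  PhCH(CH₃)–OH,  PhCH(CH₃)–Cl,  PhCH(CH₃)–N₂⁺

PhCH(CH₃)–N₂⁺ > PhCH(CH₃)–Cl > PhCH(CH₃)–F > PhCH(CH₃)–OH

With the same alkyl group throughout, only the leaving group differentiates the rates.
The more stable X⁻ (or X) is on its own — i.e. the weaker a base it is — the better a leaving group it makes.
PhCH(CH₃)–N₂⁺ loses N₂: no meaningful conjugate acid; N₂ departs as an exceptionally stable neutral molecule
PhCH(CH₃)–Cl loses Cl⁻: pKₐ(HCl) ≈ -7
PhCH(CH₃)–F loses F⁻: pKₐ(HF) ≈ 3.2
PhCH(CH₃)–OH loses OH⁻: pKₐ(H₂O) ≈ 15.7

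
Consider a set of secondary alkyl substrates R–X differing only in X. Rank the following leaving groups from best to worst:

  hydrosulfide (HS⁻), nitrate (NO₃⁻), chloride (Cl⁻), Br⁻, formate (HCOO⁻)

Br⁻ > chloride (Cl⁻) > nitrate (NO₃⁻) > formate (HCOO⁻) > hydrosulfide (HS⁻)

Leaving-group ability tracks the stability of the departed species; conjugate-acid pKₐ is the usual yardstick (lower pKₐ → better LG).
Br⁻: pKₐ(HBr) ≈ -9
chloride (Cl⁻): pKₐ(HCl) ≈ -7
nitrate (NO₃⁻): pKₐ(HNO₃) ≈ -1.3
formate (HCOO⁻): pKₐ(HCOOH) ≈ 3.8
hydrosulfide (HS⁻): pKₐ(H₂S) ≈ 7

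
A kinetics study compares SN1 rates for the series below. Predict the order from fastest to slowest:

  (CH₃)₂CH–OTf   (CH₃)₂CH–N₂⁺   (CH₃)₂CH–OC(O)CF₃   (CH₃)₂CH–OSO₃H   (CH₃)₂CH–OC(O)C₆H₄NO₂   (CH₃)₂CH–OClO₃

(CH₃)₂CH–N₂⁺ > (CH₃)₂CH–OTf > (CH₃)₂CH–OClO₃ > (CH₃)₂CH–OSO₃H > (CH₃)₂CH–OC(O)CF₃ > (CH₃)₂CH–OC(O)C₆H₄NO₂

Identical carbon frameworks mean the comparison reduces to leaving-group quality.
The more stable X⁻ (or X) is on its own — i.e. the weaker a base it is — the better a leaving group it makes.
(CH₃)₂CH–N₂⁺ loses N₂: no meaningful conjugate acid; N₂ departs as an exceptionally stable neutral molecule
(CH₃)₂CH–OTf loses OTf⁻: pKₐ(CF₃SO₃H (triflic acid)) ≈ -14
(CH₃)₂CH–OClO₃ loses ClO₄⁻: pKₐ(HClO₄) ≈ -10
(CH₃)₂CH–OSO₃H loses HSO₄⁻: pKₐ(H₂SO₄) ≈ -3
(CH₃)₂CH–OC(O)CF₃ loses CF₃COO⁻: pKₐ(CF₃COOH) ≈ 0.2
(CH₃)₂CH–OC(O)C₆H₄NO₂ loses p-O₂N–C₆H₄–COO⁻: pKₐ(p-nitrobenzoic acid) ≈ 3.4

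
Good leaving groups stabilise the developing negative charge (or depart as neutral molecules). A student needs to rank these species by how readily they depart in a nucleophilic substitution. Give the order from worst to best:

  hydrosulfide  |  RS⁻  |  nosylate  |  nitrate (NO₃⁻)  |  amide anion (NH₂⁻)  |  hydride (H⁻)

The more stable X⁻ (or X) is on its own — i.e. the weaker a base it is — the better a leaving group it makes.
nosylate: pKₐ(p-O₂NC₆H₄SO₃H) ≈ -3.5
nitrate (NO₃⁻): pKₐ(HNO₃) ≈ -1.3
hydrosulfide: pKₐ(H₂S) ≈ 7
RS⁻: pKₐ(RSH (a thiol)) ≈ 10.5
hydride (H⁻): pKₐ(H₂) ≈ 36
amide anion (NH₂⁻): pKₐ(NH₃) ≈ 38
Reversing gives the worst-to-best order requested.

amide anion (NH₂⁻) < hydride (H⁻) < RS⁻ < hydrosulfide < nitrate (NO₃⁻) < nosylate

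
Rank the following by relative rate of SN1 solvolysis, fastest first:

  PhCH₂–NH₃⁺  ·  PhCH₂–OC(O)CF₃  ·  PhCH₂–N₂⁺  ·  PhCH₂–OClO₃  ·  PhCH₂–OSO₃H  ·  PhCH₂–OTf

PhCH₂–N₂⁺ > PhCH₂–OTf > PhCH₂–OClO₃ > PhCH₂–OSO₃H > PhCH₂–OC(O)CF₃ > PhCH₂–NH₃⁺

Same R in every case — rank the leaving groups.
The more stable X⁻ (or X) is on its own — i.e. the weaker a base it is — the better a leaving group it makes.
PhCH₂–N₂⁺ loses N₂: no meaningful conjugate acid; N₂ departs as an exceptionally stable neutral molecule
PhCH₂–OTf loses OTf⁻: pKₐ(CF₃SO₃H (triflic acid)) ≈ -14
PhCH₂–OClO₃ loses ClO₄⁻: pKₐ(HClO₄) ≈ -10
PhCH₂–OSO₃H loses HSO₄⁻: pKₐ(H₂SO₄) ≈ -3
PhCH₂–OC(O)CF₃ loses CF₃COO⁻: pKₐ(CF₃COOH) ≈ 0.2
PhCH₂–NH₃⁺ loses NH₃: pKₐ(NH₄⁺) ≈ 9.2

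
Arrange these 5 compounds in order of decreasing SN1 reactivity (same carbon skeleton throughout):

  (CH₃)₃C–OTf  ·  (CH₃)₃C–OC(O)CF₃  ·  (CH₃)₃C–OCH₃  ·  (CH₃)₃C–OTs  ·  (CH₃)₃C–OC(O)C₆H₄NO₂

(CH₃)₃C–OTf > (CH₃)₃C–OTs > (CH₃)₃C–OC(O)CF₃ > (CH₃)₃C–OC(O)C₆H₄NO₂ > (CH₃)₃C–OCH₃

Same R in every case — rank the leaving groups.
Leaving-group ability tracks the stability of the departed species; conjugate-acid pKₐ is the usual yardstick (lower pKₐ → better LG).
(CH₃)₃C–OTf loses OTf⁻: pKₐ(CF₃SO₃H (triflic acid)) ≈ -14
(CH₃)₃C–OTs loses OTs⁻: pKₐ(p-CH₃C₆H₄SO₃H (TsOH)) ≈ -2.8
(CH₃)₃C–OC(O)CF₃ loses CF₃COO⁻: pKₐ(CF₃COOH) ≈ 0.2
(CH₃)₃C–OC(O)C₆H₄NO₂ loses p-O₂N–C₆H₄–COO⁻: pKₐ(p-nitrobenzoic acid) ≈ 3.4
(CH₃)₃C–OCH₃ loses CH₃O⁻: pKₐ(CH₃OH) ≈ 15.5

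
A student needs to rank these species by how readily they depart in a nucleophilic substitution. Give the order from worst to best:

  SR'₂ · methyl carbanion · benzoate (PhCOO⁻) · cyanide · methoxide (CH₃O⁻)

methyl carbanion < methoxide (CH₃O⁻) < cyanide < benzoate (PhCOO⁻) < SR'₂

The more stable X⁻ (or X) is on its own — i.e. the weaker a base it is — the better a leaving group it makes.
SR'₂: pKₐ(R'₂SH⁺) ≈ -7 — neutral; leaves from a sulfonium salt (R–SR'₂⁺)
benzoate (PhCOO⁻): pKₐ(C₆H₅COOH) ≈ 4.2 — aryl carboxylate
cyanide: pKₐ(HCN) ≈ 9.2 — sp carbon stabilises the charge somewhat, but still a poor LG
methoxide (CH₃O⁻): pKₐ(CH₃OH) ≈ 15.5 — strong base; alkoxides do not leave unassisted
methyl carbanion: pKₐ(CH₄) ≈ 48 — unstabilised carbanion; the worst conceivable leaving group
Listed from poorest to best leaving group as asked.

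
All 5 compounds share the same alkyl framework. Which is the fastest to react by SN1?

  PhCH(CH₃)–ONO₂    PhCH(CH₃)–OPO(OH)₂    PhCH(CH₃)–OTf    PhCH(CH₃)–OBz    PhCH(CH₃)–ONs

Identical carbon frameworks mean the comparison reduces to leaving-group quality.
The more stable X⁻ (or X) is on its own — i.e. the weaker a base it is — the better a leaving group it makes.
PhCH(CH₃)–OTf loses OTf⁻: pKₐ(CF₃SO₃H (triflic acid)) ≈ -14
PhCH(CH₃)–ONs loses ONs⁻: pKₐ(p-O₂NC₆H₄SO₃H) ≈ -3.5
PhCH(CH₃)–ONO₂ loses NO₃⁻: pKₐ(HNO₃) ≈ -1.3
PhCH(CH₃)–OPO(OH)₂ loses H₂PO₄⁻: pKₐ(H₃PO₄) ≈ 2.1
PhCH(CH₃)–OBz loses PhCOO⁻: pKₐ(C₆H₅COOH) ≈ 4.2

PhCH(CH₃)–OTf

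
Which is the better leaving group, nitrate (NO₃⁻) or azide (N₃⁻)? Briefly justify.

nitrate (NO₃⁻)

nitrate (NO₃⁻) is the better leaving group.
pKₐ(HNO₃) ≈ -1.3 versus pKₐ(HN₃) ≈ 4.7: nitrate (NO₃⁻) is the much weaker base.
Resonance-delocalised over three oxygens.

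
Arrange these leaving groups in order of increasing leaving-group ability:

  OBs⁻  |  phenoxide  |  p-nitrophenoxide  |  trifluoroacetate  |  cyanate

OBs⁻: pKₐ(p-BrC₆H₄SO₃H) ≈ -2.8
trifluoroacetate: pKₐ(CF₃COOH) ≈ 0.2
cyanate: pKₐ(HOCN) ≈ 3.5
p-nitrophenoxide: pKₐ(p-nitrophenol) ≈ 7.2
phenoxide: pKₐ(C₆H₅OH (phenol)) ≈ 10
Listed from poorest to best leaving group as asked.

phenoxide < p-nitrophenoxide < cyanate < trifluoroacetate < OBs⁻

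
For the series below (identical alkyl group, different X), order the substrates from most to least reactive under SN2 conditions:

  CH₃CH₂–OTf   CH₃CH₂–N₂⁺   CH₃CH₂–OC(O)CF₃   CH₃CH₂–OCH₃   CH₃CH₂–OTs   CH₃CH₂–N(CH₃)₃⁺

CH₃CH₂–N₂⁺ > CH₃CH₂–OTf > CH₃CH₂–OTs > CH₃CH₂–OC(O)CF₃ > CH₃CH₂–N(CH₃)₃⁺ > CH₃CH₂–OCH₃

Same R in every case — rank the leaving groups.
The more stable X⁻ (or X) is on its own — i.e. the weaker a base it is — the better a leaving group it makes.
CH₃CH₂–N₂⁺ loses N₂: no meaningful conjugate acid; N₂ departs as an exceptionally stable neutral molecule
CH₃CH₂–OTf loses OTf⁻: pKₐ(CF₃SO₃H (triflic acid)) ≈ -14
CH₃CH₂–OTs loses OTs⁻: pKₐ(p-CH₃C₆H₄SO₃H (TsOH)) ≈ -2.8
CH₃CH₂–OC(O)CF₃ loses CF₃COO⁻: pKₐ(CF₃COOH) ≈ 0.2
CH₃CH₂–N(CH₃)₃⁺ loses NR'₃: pKₐ(R'₃NH⁺) ≈ 10.7
CH₃CH₂–OCH₃ loses CH₃O⁻: pKₐ(CH₃OH) ≈ 15.5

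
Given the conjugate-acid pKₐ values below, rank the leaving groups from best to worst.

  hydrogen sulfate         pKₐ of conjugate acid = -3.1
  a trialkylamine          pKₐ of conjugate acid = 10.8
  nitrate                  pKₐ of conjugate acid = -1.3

hydrogen sulfate > nitrate > a trialkylamine

Lower conjugate-acid pKₐ ⇒ weaker base ⇒ better leaving group.
Sorting by the given values: hydrogen sulfate (-3.1), nitrate (-1.3), a trialkylamine (10.8).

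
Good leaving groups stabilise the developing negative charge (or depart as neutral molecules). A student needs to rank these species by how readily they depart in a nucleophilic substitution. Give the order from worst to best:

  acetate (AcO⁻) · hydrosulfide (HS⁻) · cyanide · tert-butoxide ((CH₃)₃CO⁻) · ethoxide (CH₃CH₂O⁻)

tert-butoxide ((CH₃)₃CO⁻) < ethoxide (CH₃CH₂O⁻) < cyanide < hydrosulfide (HS⁻) < acetate (AcO⁻)

acetate (AcO⁻): pKₐ(CH₃COOH) ≈ 4.8
hydrosulfide (HS⁻): pKₐ(H₂S) ≈ 7
cyanide: pKₐ(HCN) ≈ 9.2
ethoxide (CH₃CH₂O⁻): pKₐ(CH₃CH₂OH) ≈ 16
tert-butoxide ((CH₃)₃CO⁻): pKₐ(t-BuOH) ≈ 18
Reversing gives the worst-to-best order requested.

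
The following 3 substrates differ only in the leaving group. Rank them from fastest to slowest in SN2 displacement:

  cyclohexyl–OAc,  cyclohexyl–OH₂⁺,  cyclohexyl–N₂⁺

cyclohexyl–N₂⁺ > cyclohexyl–OH₂⁺ > cyclohexyl–OAc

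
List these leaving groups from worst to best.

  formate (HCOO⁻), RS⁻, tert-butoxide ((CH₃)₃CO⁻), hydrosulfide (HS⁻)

tert-butoxide ((CH₃)₃CO⁻) < RS⁻ < hydrosulfide (HS⁻) < formate (HCOO⁻)

formate (HCOO⁻): pKₐ(HCOOH) ≈ 3.8 — resonance-stabilised carboxylate
hydrosulfide (HS⁻): pKₐ(H₂S) ≈ 7
RS⁻: pKₐ(RSH (a thiol)) ≈ 10.5 — moderately basic; rarely leaves without activation
tert-butoxide ((CH₃)₃CO⁻): pKₐ(t-BuOH) ≈ 18 — bulky, strongly basic alkoxide
Listed from poorest to best leaving group as asked.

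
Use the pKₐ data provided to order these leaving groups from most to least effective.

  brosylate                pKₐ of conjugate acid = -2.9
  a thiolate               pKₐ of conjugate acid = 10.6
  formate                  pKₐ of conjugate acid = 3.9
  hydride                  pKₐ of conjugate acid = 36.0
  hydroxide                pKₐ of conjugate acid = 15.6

brosylate > formate > a thiolate > hydroxide > hydride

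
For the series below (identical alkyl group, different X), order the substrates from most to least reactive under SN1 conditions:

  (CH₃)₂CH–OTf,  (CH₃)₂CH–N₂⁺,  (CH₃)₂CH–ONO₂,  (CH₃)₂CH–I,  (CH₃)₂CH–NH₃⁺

(CH₃)₂CH–N₂⁺ > (CH₃)₂CH–OTf > (CH₃)₂CH–I > (CH₃)₂CH–ONO₂ > (CH₃)₂CH–NH₃⁺

With the same alkyl group throughout, only the leaving group differentiates the rates.
Rank by basicity of the departing species: weakest base leaves most easily.
(CH₃)₂CH–N₂⁺ loses N₂: no meaningful conjugate acid; N₂ departs as an exceptionally stable neutral molecule
(CH₃)₂CH–OTf loses OTf⁻: pKₐ(CF₃SO₃H (triflic acid)) ≈ -14
(CH₃)₂CH–I loses I⁻: pKₐ(HI) ≈ -10
(CH₃)₂CH–ONO₂ loses NO₃⁻: pKₐ(HNO₃) ≈ -1.3
(CH₃)₂CH–NH₃⁺ loses NH₃: pKₐ(NH₄⁺) ≈ 9.2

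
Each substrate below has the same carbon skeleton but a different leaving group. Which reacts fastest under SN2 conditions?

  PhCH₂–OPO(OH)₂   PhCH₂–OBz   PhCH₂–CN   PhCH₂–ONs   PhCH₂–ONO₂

PhCH₂–ONs

Same R in every case — rank the leaving groups.
Rank by basicity of the departing species: weakest base leaves most easily.
PhCH₂–ONs loses ONs⁻: pKₐ(p-O₂NC₆H₄SO₃H) ≈ -3.5
PhCH₂–ONO₂ loses NO₃⁻: pKₐ(HNO₃) ≈ -1.3
PhCH₂–OPO(OH)₂ loses H₂PO₄⁻: pKₐ(H₃PO₄) ≈ 2.1
PhCH₂–OBz loses PhCOO⁻: pKₐ(C₆H₅COOH) ≈ 4.2
PhCH₂–CN loses CN⁻: pKₐ(HCN) ≈ 9.2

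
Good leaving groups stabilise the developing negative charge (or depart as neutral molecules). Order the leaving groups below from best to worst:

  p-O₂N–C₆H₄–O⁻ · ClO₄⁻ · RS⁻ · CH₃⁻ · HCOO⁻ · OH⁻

ClO₄⁻: pKₐ(HClO₄) ≈ -10 — extremely weak base; rarely used for safety reasons
HCOO⁻: pKₐ(HCOOH) ≈ 3.8 — resonance-stabilised carboxylate
p-O₂N–C₆H₄–O⁻: pKₐ(p-nitrophenol) ≈ 7.2 — nitro group delocalises the charge; the classic chromogenic LG
RS⁻: pKₐ(RSH (a thiol)) ≈ 10.5 — moderately basic; rarely leaves without activation
OH⁻: pKₐ(H₂O) ≈ 15.7 — strong base; essentially never leaves without prior activation
CH₃⁻: pKₐ(CH₄) ≈ 48 — unstabilised carbanion; the worst conceivable leaving group

ClO₄⁻ > HCOO⁻ > p-O₂N–C₆H₄–O⁻ > RS⁻ > OH⁻ > CH₃⁻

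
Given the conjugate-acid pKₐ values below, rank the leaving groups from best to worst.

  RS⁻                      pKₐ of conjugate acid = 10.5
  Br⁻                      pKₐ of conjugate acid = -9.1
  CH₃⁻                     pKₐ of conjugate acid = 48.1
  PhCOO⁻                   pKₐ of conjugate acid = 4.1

Br⁻ > PhCOO⁻ > RS⁻ > CH₃⁻

Lower conjugate-acid pKₐ ⇒ weaker base ⇒ better leaving group.
Sorting by the given values: Br⁻ (-9.1), PhCOO⁻ (4.1), RS⁻ (10.5), CH₃⁻ (48.1).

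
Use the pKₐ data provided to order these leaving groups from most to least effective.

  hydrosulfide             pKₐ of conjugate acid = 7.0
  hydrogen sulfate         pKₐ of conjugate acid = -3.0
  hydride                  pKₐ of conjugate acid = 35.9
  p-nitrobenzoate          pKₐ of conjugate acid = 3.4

Lower conjugate-acid pKₐ ⇒ weaker base ⇒ better leaving group.
Sorting by the given values: hydrogen sulfate (-3.0), p-nitrobenzoate (3.4), hydrosulfide (7.0), hydride (35.9).

hydrogen sulfate > p-nitrobenzoate > hydrosulfide > hydride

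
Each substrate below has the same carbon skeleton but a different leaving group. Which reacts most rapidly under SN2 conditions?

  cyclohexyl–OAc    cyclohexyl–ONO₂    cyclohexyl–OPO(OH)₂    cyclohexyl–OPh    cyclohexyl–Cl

With the same alkyl group throughout, only the leaving group differentiates the rates.
Rank by basicity of the departing species: weakest base leaves most easily.
cyclohexyl–Cl loses Cl⁻: pKₐ(HCl) ≈ -7
cyclohexyl–ONO₂ loses NO₃⁻: pKₐ(HNO₃) ≈ -1.3
cyclohexyl–OPO(OH)₂ loses H₂PO₄⁻: pKₐ(H₃PO₄) ≈ 2.1
cyclohexyl–OAc loses AcO⁻: pKₐ(CH₃COOH) ≈ 4.8
cyclohexyl–OPh loses PhO⁻: pKₐ(C₆H₅OH (phenol)) ≈ 10

cyclohexyl–Cl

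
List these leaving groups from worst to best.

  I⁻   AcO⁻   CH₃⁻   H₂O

I⁻: pKₐ(HI) ≈ -10
H₂O: pKₐ(H₃O⁺) ≈ -1.7
AcO⁻: pKₐ(CH₃COOH) ≈ 4.8
CH₃⁻: pKₐ(CH₄) ≈ 48
Listed from poorest to best leaving group as asked.

CH₃⁻ < AcO⁻ < H₂O < I⁻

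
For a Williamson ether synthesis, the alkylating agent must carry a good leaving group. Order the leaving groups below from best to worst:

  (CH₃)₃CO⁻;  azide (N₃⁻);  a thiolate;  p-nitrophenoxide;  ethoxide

azide (N₃⁻) > p-nitrophenoxide > a thiolate > ethoxide > (CH₃)₃CO⁻

azide (N₃⁻): pKₐ(HN₃) ≈ 4.7
p-nitrophenoxide: pKₐ(p-nitrophenol) ≈ 7.2
a thiolate: pKₐ(RSH (a thiol)) ≈ 10.5 — moderately basic; rarely leaves without activation
ethoxide: pKₐ(CH₃CH₂OH) ≈ 16 — strong base; alkoxides do not leave unassisted
(CH₃)₃CO⁻: pKₐ(t-BuOH) ≈ 18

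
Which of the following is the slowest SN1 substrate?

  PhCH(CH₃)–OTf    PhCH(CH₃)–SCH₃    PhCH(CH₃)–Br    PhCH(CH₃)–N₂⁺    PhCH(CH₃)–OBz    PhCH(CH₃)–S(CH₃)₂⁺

PhCH(CH₃)–SCH₃

The skeletons are identical, so relative rate is governed entirely by leaving-group ability.
A good leaving group is a weak base: the lower the pKₐ of its conjugate acid, the more readily it departs.
PhCH(CH₃)–N₂⁺ loses N₂: no meaningful conjugate acid; N₂ departs as an exceptionally stable neutral molecule
PhCH(CH₃)–OTf loses OTf⁻: pKₐ(CF₃SO₃H (triflic acid)) ≈ -14
PhCH(CH₃)–Br loses Br⁻: pKₐ(HBr) ≈ -9
PhCH(CH₃)–S(CH₃)₂⁺ loses SR'₂: pKₐ(R'₂SH⁺) ≈ -7
PhCH(CH₃)–OBz loses PhCOO⁻: pKₐ(C₆H₅COOH) ≈ 4.2
PhCH(CH₃)–SCH₃ loses RS⁻: pKₐ(RSH (a thiol)) ≈ 10.5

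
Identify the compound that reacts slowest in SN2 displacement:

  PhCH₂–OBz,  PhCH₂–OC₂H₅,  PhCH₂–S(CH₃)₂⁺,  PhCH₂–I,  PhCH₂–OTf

PhCH₂–OC₂H₅

The skeletons are identical, so relative rate is governed entirely by leaving-group ability.
A good leaving group is a weak base: the lower the pKₐ of its conjugate acid, the more readily it departs.
PhCH₂–OTf loses OTf⁻: pKₐ(CF₃SO₃H (triflic acid)) ≈ -14
PhCH₂–I loses I⁻: pKₐ(HI) ≈ -10
PhCH₂–S(CH₃)₂⁺ loses SR'₂: pKₐ(R'₂SH⁺) ≈ -7
PhCH₂–OBz loses PhCOO⁻: pKₐ(C₆H₅COOH) ≈ 4.2
PhCH₂–OC₂H₅ loses CH₃CH₂O⁻: pKₐ(CH₃CH₂OH) ≈ 16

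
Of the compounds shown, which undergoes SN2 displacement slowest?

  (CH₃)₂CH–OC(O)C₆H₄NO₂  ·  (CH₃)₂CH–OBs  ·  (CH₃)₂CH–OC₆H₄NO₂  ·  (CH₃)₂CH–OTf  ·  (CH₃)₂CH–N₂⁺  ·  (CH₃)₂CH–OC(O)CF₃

(CH₃)₂CH–OC₆H₄NO₂

With the same alkyl group throughout, only the leaving group differentiates the rates.
A good leaving group is a weak base: the lower the pKₐ of its conjugate acid, the more readily it departs.
(CH₃)₂CH–N₂⁺ loses N₂: no meaningful conjugate acid; N₂ departs as an exceptionally stable neutral molecule
(CH₃)₂CH–OTf loses OTf⁻: pKₐ(CF₃SO₃H (triflic acid)) ≈ -14
(CH₃)₂CH–OBs loses OBs⁻: pKₐ(p-BrC₆H₄SO₃H) ≈ -2.8
(CH₃)₂CH–OC(O)CF₃ loses CF₃COO⁻: pKₐ(CF₃COOH) ≈ 0.2
(CH₃)₂CH–OC(O)C₆H₄NO₂ loses p-O₂N–C₆H₄–COO⁻: pKₐ(p-nitrobenzoic acid) ≈ 3.4
(CH₃)₂CH–OC₆H₄NO₂ loses p-O₂N–C₆H₄–O⁻: pKₐ(p-nitrophenol) ≈ 7.2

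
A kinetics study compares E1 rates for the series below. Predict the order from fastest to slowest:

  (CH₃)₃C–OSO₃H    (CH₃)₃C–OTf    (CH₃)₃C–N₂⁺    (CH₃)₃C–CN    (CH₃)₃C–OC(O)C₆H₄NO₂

(CH₃)₃C–N₂⁺ > (CH₃)₃C–OTf > (CH₃)₃C–OSO₃H > (CH₃)₃C–OC(O)C₆H₄NO₂ > (CH₃)₃C–CN

Same R in every case — rank the leaving groups.
Rank by basicity of the departing species: weakest base leaves most easily.
(CH₃)₃C–N₂⁺ loses N₂: no meaningful conjugate acid; N₂ departs as an exceptionally stable neutral molecule
(CH₃)₃C–OTf loses OTf⁻: pKₐ(CF₃SO₃H (triflic acid)) ≈ -14
(CH₃)₃C–OSO₃H loses HSO₄⁻: pKₐ(H₂SO₄) ≈ -3
(CH₃)₃C–OC(O)C₆H₄NO₂ loses p-O₂N–C₆H₄–COO⁻: pKₐ(p-nitrobenzoic acid) ≈ 3.4
(CH₃)₃C–CN loses CN⁻: pKₐ(HCN) ≈ 9.2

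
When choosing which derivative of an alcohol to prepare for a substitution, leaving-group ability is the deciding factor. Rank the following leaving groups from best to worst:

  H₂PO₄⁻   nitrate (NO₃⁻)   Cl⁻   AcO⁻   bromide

bromide > Cl⁻ > nitrate (NO₃⁻) > H₂PO₄⁻ > AcO⁻

bromide: pKₐ(HBr) ≈ -9 — weak base; good leaving group
Cl⁻: pKₐ(HCl) ≈ -7 — moderately weak base
nitrate (NO₃⁻): pKₐ(HNO₃) ≈ -1.3 — resonance-delocalised over three oxygens
H₂PO₄⁻: pKₐ(H₃PO₄) ≈ 2.1 — moderate base; biological leaving group after further activation
AcO⁻: pKₐ(CH₃COOH) ≈ 4.8 — resonance-stabilised but still a weak base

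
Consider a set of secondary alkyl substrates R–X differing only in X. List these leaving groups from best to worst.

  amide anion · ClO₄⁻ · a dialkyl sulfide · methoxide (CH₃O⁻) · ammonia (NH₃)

ClO₄⁻: pKₐ(HClO₄) ≈ -10
a dialkyl sulfide: pKₐ(R'₂SH⁺) ≈ -7 — neutral; leaves from a sulfonium salt (R–SR'₂⁺)
ammonia (NH₃): pKₐ(NH₄⁺) ≈ 9.2 — neutral but moderately basic; leaves from R–NH₃⁺
methoxide (CH₃O⁻): pKₐ(CH₃OH) ≈ 15.5
amide anion: pKₐ(NH₃) ≈ 38 — extremely strong base; never a leaving group

ClO₄⁻ > a dialkyl sulfide > ammonia (NH₃) > methoxide (CH₃O⁻) > amide anion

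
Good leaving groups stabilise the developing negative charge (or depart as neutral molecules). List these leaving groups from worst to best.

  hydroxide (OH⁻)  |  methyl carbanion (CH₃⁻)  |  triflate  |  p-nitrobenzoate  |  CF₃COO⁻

methyl carbanion (CH₃⁻) < hydroxide (OH⁻) < p-nitrobenzoate < CF₃COO⁻ < triflate

triflate: pKₐ(CF₃SO₃H (triflic acid)) ≈ -14 — charge spread over three oxygens and a CF₃ group; the premier leaving group in synthesis
CF₃COO⁻: pKₐ(CF₃COOH) ≈ 0.2 — strongly electron-withdrawing CF₃ stabilises the carboxylate
p-nitrobenzoate: pKₐ(p-nitrobenzoic acid) ≈ 3.4
hydroxide (OH⁻): pKₐ(H₂O) ≈ 15.7 — strong base; essentially never leaves without prior activation
methyl carbanion (CH₃⁻): pKₐ(CH₄) ≈ 48 — unstabilised carbanion; the worst conceivable leaving group
Reversing gives the worst-to-best order requested.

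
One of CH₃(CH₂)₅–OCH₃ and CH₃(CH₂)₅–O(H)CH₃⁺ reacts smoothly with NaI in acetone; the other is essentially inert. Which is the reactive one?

From CH₃(CH₂)₅–OCH₃ the departing group would be CH₃O⁻ (pKₐ(CH₃OH) ≈ 15.5). Strong base; alkoxides do not leave unassisted.
From CH₃(CH₂)₅–O(H)CH₃⁺ the leaving group is R'OH (pKₐ(R'OH₂⁺) ≈ -2.4). Neutral; leaves from a protonated ether (an oxonium ion, R–O(H)R'⁺).
(In practice CH₃(CH₂)₅–O(H)CH₃⁺ is made from CH₃(CH₂)₅–OCH₃ by protonation with concentrated HI, allowing neutral methanol, rather than methoxide, to depart.)

CH₃(CH₂)₅–O(H)CH₃⁺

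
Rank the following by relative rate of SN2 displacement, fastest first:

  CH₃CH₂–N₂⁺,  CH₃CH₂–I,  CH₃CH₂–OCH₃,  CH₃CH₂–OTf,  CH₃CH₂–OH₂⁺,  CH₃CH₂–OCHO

With the same alkyl group throughout, only the leaving group differentiates the rates.
Leaving-group ability tracks the stability of the departed species; conjugate-acid pKₐ is the usual yardstick (lower pKₐ → better LG).
CH₃CH₂–N₂⁺ loses N₂: no meaningful conjugate acid; N₂ departs as an exceptionally stable neutral molecule
CH₃CH₂–OTf loses OTf⁻: pKₐ(CF₃SO₃H (triflic acid)) ≈ -14
CH₃CH₂–I loses I⁻: pKₐ(HI) ≈ -10
CH₃CH₂–OH₂⁺ loses H₂O: pKₐ(H₃O⁺) ≈ -1.7
CH₃CH₂–OCHO loses HCOO⁻: pKₐ(HCOOH) ≈ 3.8
CH₃CH₂–OCH₃ loses CH₃O⁻: pKₐ(CH₃OH) ≈ 15.5

CH₃CH₂–N₂⁺ > CH₃CH₂–OTf > CH₃CH₂–I > CH₃CH₂–OH₂⁺ > CH₃CH₂–OCHO > CH₃CH₂–OCH₃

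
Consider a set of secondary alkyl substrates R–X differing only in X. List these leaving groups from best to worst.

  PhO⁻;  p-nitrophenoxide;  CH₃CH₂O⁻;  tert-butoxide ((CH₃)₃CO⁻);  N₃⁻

N₃⁻ > p-nitrophenoxide > PhO⁻ > CH₃CH₂O⁻ > tert-butoxide ((CH₃)₃CO⁻)

N₃⁻: pKₐ(HN₃) ≈ 4.7
p-nitrophenoxide: pKₐ(p-nitrophenol) ≈ 7.2 — nitro group delocalises the charge; the classic chromogenic LG
PhO⁻: pKₐ(C₆H₅OH (phenol)) ≈ 10
CH₃CH₂O⁻: pKₐ(CH₃CH₂OH) ≈ 16
tert-butoxide ((CH₃)₃CO⁻): pKₐ(t-BuOH) ≈ 18 — bulky, strongly basic alkoxide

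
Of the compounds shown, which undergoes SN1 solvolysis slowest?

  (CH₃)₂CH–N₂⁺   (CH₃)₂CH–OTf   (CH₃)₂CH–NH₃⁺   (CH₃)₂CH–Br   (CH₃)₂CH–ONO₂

(CH₃)₂CH–NH₃⁺

With the same alkyl group throughout, only the leaving group differentiates the rates.
Leaving-group ability tracks the stability of the departed species; conjugate-acid pKₐ is the usual yardstick (lower pKₐ → better LG).
(CH₃)₂CH–N₂⁺ loses N₂: no meaningful conjugate acid; N₂ departs as an exceptionally stable neutral molecule
(CH₃)₂CH–OTf loses OTf⁻: pKₐ(CF₃SO₃H (triflic acid)) ≈ -14
(CH₃)₂CH–Br loses Br⁻: pKₐ(HBr) ≈ -9
(CH₃)₂CH–ONO₂ loses NO₃⁻: pKₐ(HNO₃) ≈ -1.3
(CH₃)₂CH–NH₃⁺ loses NH₃: pKₐ(NH₄⁺) ≈ 9.2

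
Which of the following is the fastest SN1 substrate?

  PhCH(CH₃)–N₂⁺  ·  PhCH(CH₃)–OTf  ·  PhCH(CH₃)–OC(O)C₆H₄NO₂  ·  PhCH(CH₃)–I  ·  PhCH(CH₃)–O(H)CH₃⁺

PhCH(CH₃)–N₂⁺

Identical carbon frameworks mean the comparison reduces to leaving-group quality.
A good leaving group is a weak base: the lower the pKₐ of its conjugate acid, the more readily it departs.
PhCH(CH₃)–N₂⁺ loses N₂: no meaningful conjugate acid; N₂ departs as an exceptionally stable neutral molecule
PhCH(CH₃)–OTf loses OTf⁻: pKₐ(CF₃SO₃H (triflic acid)) ≈ -14
PhCH(CH₃)–I loses I⁻: pKₐ(HI) ≈ -10
PhCH(CH₃)–O(H)CH₃⁺ loses R'OH: pKₐ(R'OH₂⁺) ≈ -2.4
PhCH(CH₃)–OC(O)C₆H₄NO₂ loses p-O₂N–C₆H₄–COO⁻: pKₐ(p-nitrobenzoic acid) ≈ 3.4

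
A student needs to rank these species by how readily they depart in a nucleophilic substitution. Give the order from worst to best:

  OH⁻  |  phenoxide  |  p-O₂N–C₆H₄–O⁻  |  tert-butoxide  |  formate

tert-butoxide < OH⁻ < phenoxide < p-O₂N–C₆H₄–O⁻ < formate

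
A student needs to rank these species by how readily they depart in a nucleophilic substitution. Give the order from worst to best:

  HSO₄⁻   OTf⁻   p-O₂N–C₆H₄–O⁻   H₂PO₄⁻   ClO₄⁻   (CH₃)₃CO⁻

(CH₃)₃CO⁻ < p-O₂N–C₆H₄–O⁻ < H₂PO₄⁻ < HSO₄⁻ < ClO₄⁻ < OTf⁻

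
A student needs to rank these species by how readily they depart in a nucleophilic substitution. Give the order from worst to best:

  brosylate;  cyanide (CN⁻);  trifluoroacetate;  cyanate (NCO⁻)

A good leaving group is a weak base: the lower the pKₐ of its conjugate acid, the more readily it departs.
brosylate: pKₐ(p-BrC₆H₄SO₃H) ≈ -2.8
trifluoroacetate: pKₐ(CF₃COOH) ≈ 0.2
cyanate (NCO⁻): pKₐ(HOCN) ≈ 3.5
cyanide (CN⁻): pKₐ(HCN) ≈ 9.2
Listed from poorest to best leaving group as asked.

cyanide (CN⁻) < cyanate (NCO⁻) < trifluoroacetate < brosylate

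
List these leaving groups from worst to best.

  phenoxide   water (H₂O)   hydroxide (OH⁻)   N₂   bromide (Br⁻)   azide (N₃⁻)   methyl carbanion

methyl carbanion < hydroxide (OH⁻) < phenoxide < azide (N₃⁻) < water (H₂O) < bromide (Br⁻) < N₂

Rank by basicity of the departing species: weakest base leaves most easily.
N₂: no meaningful conjugate acid; N₂ departs as an exceptionally stable neutral molecule
bromide (Br⁻): pKₐ(HBr) ≈ -9 — weak base; good leaving group
water (H₂O): pKₐ(H₃O⁺) ≈ -1.7 — neutral; leaves from a protonated alcohol (R–OH₂⁺)
azide (N₃⁻): pKₐ(HN₃) ≈ 4.7
phenoxide: pKₐ(C₆H₅OH (phenol)) ≈ 10 — resonance into the ring helps, but still a poor LG
hydroxide (OH⁻): pKₐ(H₂O) ≈ 15.7
methyl carbanion: pKₐ(CH₄) ≈ 48
Listed from poorest to best leaving group as asked.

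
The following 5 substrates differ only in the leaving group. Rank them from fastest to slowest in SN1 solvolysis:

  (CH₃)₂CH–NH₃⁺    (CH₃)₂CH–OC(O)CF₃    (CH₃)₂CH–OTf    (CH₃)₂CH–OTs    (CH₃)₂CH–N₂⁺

Same R in every case — rank the leaving groups.
Rank by basicity of the departing species: weakest base leaves most easily.
(CH₃)₂CH–N₂⁺ loses N₂: no meaningful conjugate acid; N₂ departs as an exceptionally stable neutral molecule
(CH₃)₂CH–OTf loses OTf⁻: pKₐ(CF₃SO₃H (triflic acid)) ≈ -14
(CH₃)₂CH–OTs loses OTs⁻: pKₐ(p-CH₃C₆H₄SO₃H (TsOH)) ≈ -2.8
(CH₃)₂CH–OC(O)CF₃ loses CF₃COO⁻: pKₐ(CF₃COOH) ≈ 0.2
(CH₃)₂CH–NH₃⁺ loses NH₃: pKₐ(NH₄⁺) ≈ 9.2

(CH₃)₂CH–N₂⁺ > (CH₃)₂CH–OTf > (CH₃)₂CH–OTs > (CH₃)₂CH–OC(O)CF₃ > (CH₃)₂CH–NH₃⁺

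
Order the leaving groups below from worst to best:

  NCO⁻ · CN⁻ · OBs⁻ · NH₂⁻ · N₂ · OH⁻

NH₂⁻ < OH⁻ < CN⁻ < NCO⁻ < OBs⁻ < N₂

N₂: no meaningful conjugate acid; N₂ departs as an exceptionally stable neutral molecule
OBs⁻: pKₐ(p-BrC₆H₄SO₃H) ≈ -2.8
NCO⁻: pKₐ(HOCN) ≈ 3.5
CN⁻: pKₐ(HCN) ≈ 9.2
OH⁻: pKₐ(H₂O) ≈ 15.7
NH₂⁻: pKₐ(NH₃) ≈ 38
Reversing gives the worst-to-best order requested.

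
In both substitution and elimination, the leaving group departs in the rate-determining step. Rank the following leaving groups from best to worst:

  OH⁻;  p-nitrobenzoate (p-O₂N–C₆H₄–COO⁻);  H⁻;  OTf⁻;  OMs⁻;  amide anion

OTf⁻: pKₐ(CF₃SO₃H (triflic acid)) ≈ -14
OMs⁻: pKₐ(CH₃SO₃H (MsOH)) ≈ -1.9
p-nitrobenzoate (p-O₂N–C₆H₄–COO⁻): pKₐ(p-nitrobenzoic acid) ≈ 3.4
OH⁻: pKₐ(H₂O) ≈ 15.7
H⁻: pKₐ(H₂) ≈ 36 — extremely strong base; leaves only in special hydride-transfer contexts
amide anion: pKₐ(NH₃) ≈ 38 — extremely strong base; never a leaving group

OTf⁻ > OMs⁻ > p-nitrobenzoate (p-O₂N–C₆H₄–COO⁻) > OH⁻ > H⁻ > amide anion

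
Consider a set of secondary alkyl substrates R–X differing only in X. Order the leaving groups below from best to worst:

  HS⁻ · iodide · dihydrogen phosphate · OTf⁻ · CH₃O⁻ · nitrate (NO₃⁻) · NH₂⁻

Rank by basicity of the departing species: weakest base leaves most easily.
OTf⁻: pKₐ(CF₃SO₃H (triflic acid)) ≈ -14
iodide: pKₐ(HI) ≈ -10
nitrate (NO₃⁻): pKₐ(HNO₃) ≈ -1.3
dihydrogen phosphate: pKₐ(H₃PO₄) ≈ 2.1
HS⁻: pKₐ(H₂S) ≈ 7
CH₃O⁻: pKₐ(CH₃OH) ≈ 15.5
NH₂⁻: pKₐ(NH₃) ≈ 38

OTf⁻ > iodide > nitrate (NO₃⁻) > dihydrogen phosphate > HS⁻ > CH₃O⁻ > NH₂⁻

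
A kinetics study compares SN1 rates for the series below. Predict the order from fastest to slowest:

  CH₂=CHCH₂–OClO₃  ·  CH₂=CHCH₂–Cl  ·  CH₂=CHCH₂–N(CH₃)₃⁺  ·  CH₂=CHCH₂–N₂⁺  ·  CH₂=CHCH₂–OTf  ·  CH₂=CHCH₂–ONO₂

CH₂=CHCH₂–N₂⁺ > CH₂=CHCH₂–OTf > CH₂=CHCH₂–OClO₃ > CH₂=CHCH₂–Cl > CH₂=CHCH₂–ONO₂ > CH₂=CHCH₂–N(CH₃)₃⁺

Same R in every case — rank the leaving groups.
The more stable X⁻ (or X) is on its own — i.e. the weaker a base it is — the better a leaving group it makes.
CH₂=CHCH₂–N₂⁺ loses N₂: no meaningful conjugate acid; N₂ departs as an exceptionally stable neutral molecule
CH₂=CHCH₂–OTf loses OTf⁻: pKₐ(CF₃SO₃H (triflic acid)) ≈ -14
CH₂=CHCH₂–OClO₃ loses ClO₄⁻: pKₐ(HClO₄) ≈ -10
CH₂=CHCH₂–Cl loses Cl⁻: pKₐ(HCl) ≈ -7
CH₂=CHCH₂–ONO₂ loses NO₃⁻: pKₐ(HNO₃) ≈ -1.3
CH₂=CHCH₂–N(CH₃)₃⁺ loses NR'₃: pKₐ(R'₃NH⁺) ≈ 10.7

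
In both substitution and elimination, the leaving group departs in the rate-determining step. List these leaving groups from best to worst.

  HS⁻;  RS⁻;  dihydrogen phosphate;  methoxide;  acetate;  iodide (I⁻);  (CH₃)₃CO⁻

Leaving-group ability tracks the stability of the departed species; conjugate-acid pKₐ is the usual yardstick (lower pKₐ → better LG).
iodide (I⁻): pKₐ(HI) ≈ -10
dihydrogen phosphate: pKₐ(H₃PO₄) ≈ 2.1 — moderate base; biological leaving group after further activation
acetate: pKₐ(CH₃COOH) ≈ 4.8 — resonance-stabilised but still a weak base
HS⁻: pKₐ(H₂S) ≈ 7 — larger and more polarisable than the oxygen analogue
RS⁻: pKₐ(RSH (a thiol)) ≈ 10.5 — moderately basic; rarely leaves without activation
methoxide: pKₐ(CH₃OH) ≈ 15.5 — strong base; alkoxides do not leave unassisted
(CH₃)₃CO⁻: pKₐ(t-BuOH) ≈ 18

iodide (I⁻) > dihydrogen phosphate > acetate > HS⁻ > RS⁻ > methoxide > (CH₃)₃CO⁻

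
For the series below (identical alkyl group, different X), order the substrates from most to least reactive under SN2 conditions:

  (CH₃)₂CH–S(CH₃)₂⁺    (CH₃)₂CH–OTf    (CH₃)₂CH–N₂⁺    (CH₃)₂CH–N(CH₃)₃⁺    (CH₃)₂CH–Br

Same R in every case — rank the leaving groups.
Leaving-group ability tracks the stability of the departed species; conjugate-acid pKₐ is the usual yardstick (lower pKₐ → better LG).
(CH₃)₂CH–N₂⁺ loses N₂: no meaningful conjugate acid; N₂ departs as an exceptionally stable neutral molecule
(CH₃)₂CH–OTf loses OTf⁻: pKₐ(CF₃SO₃H (triflic acid)) ≈ -14
(CH₃)₂CH–Br loses Br⁻: pKₐ(HBr) ≈ -9
(CH₃)₂CH–S(CH₃)₂⁺ loses SR'₂: pKₐ(R'₂SH⁺) ≈ -7
(CH₃)₂CH–N(CH₃)₃⁺ loses NR'₃: pKₐ(R'₃NH⁺) ≈ 10.7

(CH₃)₂CH–N₂⁺ > (CH₃)₂CH–OTf > (CH₃)₂CH–Br > (CH₃)₂CH–S(CH₃)₂⁺ > (CH₃)₂CH–N(CH₃)₃⁺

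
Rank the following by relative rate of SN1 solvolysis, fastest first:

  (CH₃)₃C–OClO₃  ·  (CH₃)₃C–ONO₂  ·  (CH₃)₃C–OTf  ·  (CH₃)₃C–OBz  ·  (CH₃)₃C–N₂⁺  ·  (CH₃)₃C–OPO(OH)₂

(CH₃)₃C–N₂⁺ > (CH₃)₃C–OTf > (CH₃)₃C–OClO₃ > (CH₃)₃C–ONO₂ > (CH₃)₃C–OPO(OH)₂ > (CH₃)₃C–OBz

Same R in every case — rank the leaving groups.
Rank by basicity of the departing species: weakest base leaves most easily.
(CH₃)₃C–N₂⁺ loses N₂: no meaningful conjugate acid; N₂ departs as an exceptionally stable neutral molecule
(CH₃)₃C–OTf loses OTf⁻: pKₐ(CF₃SO₃H (triflic acid)) ≈ -14
(CH₃)₃C–OClO₃ loses ClO₄⁻: pKₐ(HClO₄) ≈ -10
(CH₃)₃C–ONO₂ loses NO₃⁻: pKₐ(HNO₃) ≈ -1.3
(CH₃)₃C–OPO(OH)₂ loses H₂PO₄⁻: pKₐ(H₃PO₄) ≈ 2.1
(CH₃)₃C–OBz loses PhCOO⁻: pKₐ(C₆H₅COOH) ≈ 4.2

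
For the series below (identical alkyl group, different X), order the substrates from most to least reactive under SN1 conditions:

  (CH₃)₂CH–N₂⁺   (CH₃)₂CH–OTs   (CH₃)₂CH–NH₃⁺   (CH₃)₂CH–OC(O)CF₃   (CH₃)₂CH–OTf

(CH₃)₂CH–N₂⁺ > (CH₃)₂CH–OTf > (CH₃)₂CH–OTs > (CH₃)₂CH–OC(O)CF₃ > (CH₃)₂CH–NH₃⁺

The skeletons are identical, so relative rate is governed entirely by leaving-group ability.
Leaving-group ability tracks the stability of the departed species; conjugate-acid pKₐ is the usual yardstick (lower pKₐ → better LG).
(CH₃)₂CH–N₂⁺ loses N₂: no meaningful conjugate acid; N₂ departs as an exceptionally stable neutral molecule
(CH₃)₂CH–OTf loses OTf⁻: pKₐ(CF₃SO₃H (triflic acid)) ≈ -14
(CH₃)₂CH–OTs loses OTs⁻: pKₐ(p-CH₃C₆H₄SO₃H (TsOH)) ≈ -2.8
(CH₃)₂CH–OC(O)CF₃ loses CF₃COO⁻: pKₐ(CF₃COOH) ≈ 0.2
(CH₃)₂CH–NH₃⁺ loses NH₃: pKₐ(NH₄⁺) ≈ 9.2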